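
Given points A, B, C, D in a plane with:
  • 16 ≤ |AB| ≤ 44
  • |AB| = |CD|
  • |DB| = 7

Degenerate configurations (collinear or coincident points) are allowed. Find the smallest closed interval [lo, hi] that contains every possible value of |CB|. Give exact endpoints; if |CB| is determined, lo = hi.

|AB| ∈ [16, 44]
|BD| ∈ {7}
|CD| ∈ [16, 44]
|AD| ∈ [9, 51]
|BC| ∈ [9, 51]
|AC| ∈ [0, 95]

|CB| ∈ [9, 51]  (≈ [9.0000, 51.0000])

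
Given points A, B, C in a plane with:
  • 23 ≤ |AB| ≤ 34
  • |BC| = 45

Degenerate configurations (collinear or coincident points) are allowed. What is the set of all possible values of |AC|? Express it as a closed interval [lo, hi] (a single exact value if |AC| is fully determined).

|AB| ∈ [23, 34]
|BC| ∈ {45}
|AC| ∈ [11, 79]

|AC| ∈ [11, 79]  (≈ [11.0000, 79.0000])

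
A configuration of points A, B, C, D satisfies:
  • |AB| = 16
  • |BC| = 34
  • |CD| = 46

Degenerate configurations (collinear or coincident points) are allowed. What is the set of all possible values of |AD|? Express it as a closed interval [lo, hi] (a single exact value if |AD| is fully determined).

|AB| ∈ {16}
|BC| ∈ {34}
|CD| ∈ {46}
|AC| ∈ [18, 50]
|BD| ∈ [12, 80]
|AD| ∈ [0, 96]

|AD| ∈ [0, 96]  (≈ [0.0000, 96.0000])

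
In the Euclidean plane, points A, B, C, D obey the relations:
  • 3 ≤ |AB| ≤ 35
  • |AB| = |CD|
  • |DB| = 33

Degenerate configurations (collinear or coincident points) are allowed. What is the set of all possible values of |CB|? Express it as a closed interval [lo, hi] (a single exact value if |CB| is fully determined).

|CB| ∈ [0, 68]  (≈ [0.0000, 68.0000])

|AB| ∈ [3, 35]
|BD| ∈ {33}
|CD| ∈ [3, 35]
|AD| ∈ [0, 68]
|BC| ∈ [0, 68]
|AC| ∈ [0, 103]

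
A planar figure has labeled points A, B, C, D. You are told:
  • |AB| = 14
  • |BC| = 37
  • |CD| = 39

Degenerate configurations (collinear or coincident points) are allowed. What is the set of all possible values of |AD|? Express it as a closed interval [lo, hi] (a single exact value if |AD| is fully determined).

|AB| ∈ {14}
|BC| ∈ {37}
|CD| ∈ {39}
|AC| ∈ [23, 51]
|BD| ∈ [2, 76]
|AD| ∈ [0, 90]

|AD| ∈ [0, 90]  (≈ [0.0000, 90.0000])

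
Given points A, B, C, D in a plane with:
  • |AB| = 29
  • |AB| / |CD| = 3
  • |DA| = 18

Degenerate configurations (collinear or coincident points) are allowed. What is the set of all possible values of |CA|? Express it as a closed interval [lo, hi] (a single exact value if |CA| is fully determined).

|CA| ∈ [25/3, 83/3]  (≈ [8.3333, 27.6667])

|AB| ∈ {29}
|AD| ∈ {18}
|CD| ∈ {29/3}
|BD| ∈ [11, 47]
|AC| ∈ [25/3, 83/3]
|BC| ∈ [4/3, 170/3]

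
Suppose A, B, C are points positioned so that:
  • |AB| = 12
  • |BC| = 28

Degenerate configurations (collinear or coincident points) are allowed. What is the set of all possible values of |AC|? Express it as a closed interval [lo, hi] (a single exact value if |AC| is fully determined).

|AC| ∈ [16, 40]  (≈ [16.0000, 40.0000])

|AB| ∈ {12}
|BC| ∈ {28}
|AC| ∈ [16, 40]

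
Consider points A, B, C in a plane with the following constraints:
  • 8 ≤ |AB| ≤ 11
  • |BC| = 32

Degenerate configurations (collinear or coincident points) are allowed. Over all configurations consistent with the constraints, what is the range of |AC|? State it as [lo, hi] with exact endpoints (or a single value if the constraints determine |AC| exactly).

|AB| ∈ [8, 11]
|BC| ∈ {32}
|AC| ∈ [21, 43]

|AC| ∈ [21, 43]  (≈ [21.0000, 43.0000])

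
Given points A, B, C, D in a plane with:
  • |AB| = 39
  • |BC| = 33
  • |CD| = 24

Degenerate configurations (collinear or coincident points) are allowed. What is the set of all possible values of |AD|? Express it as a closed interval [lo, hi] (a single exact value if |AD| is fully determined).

|AD| ∈ [0, 96]  (≈ [0.0000, 96.0000])

|AB| ∈ {39}
|BC| ∈ {33}
|CD| ∈ {24}
|AC| ∈ [6, 72]
|BD| ∈ [9, 57]
|AD| ∈ [0, 96]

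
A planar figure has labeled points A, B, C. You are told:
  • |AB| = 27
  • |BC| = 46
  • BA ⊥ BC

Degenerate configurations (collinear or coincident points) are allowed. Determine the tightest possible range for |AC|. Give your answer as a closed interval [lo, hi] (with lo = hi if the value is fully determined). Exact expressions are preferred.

|AB| ∈ {27}
|BC| ∈ {46}
|AC| ∈ {√(2845)}

|AC| = √(2845)  (≈ 53.3385)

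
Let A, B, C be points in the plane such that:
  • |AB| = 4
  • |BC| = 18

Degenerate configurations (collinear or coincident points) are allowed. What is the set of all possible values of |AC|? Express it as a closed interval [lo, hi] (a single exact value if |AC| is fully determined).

|AC| ∈ [14, 22]  (≈ [14.0000, 22.0000])

|AB| ∈ {4}
|BC| ∈ {18}
|AC| ∈ [14, 22]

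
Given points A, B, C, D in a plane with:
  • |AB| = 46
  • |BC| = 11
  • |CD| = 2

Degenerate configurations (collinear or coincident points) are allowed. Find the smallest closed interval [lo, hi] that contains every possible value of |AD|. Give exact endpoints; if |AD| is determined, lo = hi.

|AD| ∈ [33, 59]  (≈ [33.0000, 59.0000])

|AB| ∈ {46}
|BC| ∈ {11}
|CD| ∈ {2}
|AC| ∈ [35, 57]
|BD| ∈ [9, 13]
|AD| ∈ [33, 59]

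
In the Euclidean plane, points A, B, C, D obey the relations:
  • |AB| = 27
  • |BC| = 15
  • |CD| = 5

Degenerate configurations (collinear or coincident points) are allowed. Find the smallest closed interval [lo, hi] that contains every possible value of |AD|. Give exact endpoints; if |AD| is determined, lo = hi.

|AB| ∈ {27}
|BC| ∈ {15}
|CD| ∈ {5}
|AC| ∈ [12, 42]
|BD| ∈ [10, 20]
|AD| ∈ [7, 47]

|AD| ∈ [7, 47]  (≈ [7.0000, 47.0000])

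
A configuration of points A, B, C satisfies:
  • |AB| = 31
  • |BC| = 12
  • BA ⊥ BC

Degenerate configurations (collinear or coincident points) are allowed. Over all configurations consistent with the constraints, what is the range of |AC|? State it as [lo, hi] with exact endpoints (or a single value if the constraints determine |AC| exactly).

|AC| = √(1105)  (≈ 33.2415)

|AB| ∈ {31}
|BC| ∈ {12}
|AC| ∈ {√(1105)}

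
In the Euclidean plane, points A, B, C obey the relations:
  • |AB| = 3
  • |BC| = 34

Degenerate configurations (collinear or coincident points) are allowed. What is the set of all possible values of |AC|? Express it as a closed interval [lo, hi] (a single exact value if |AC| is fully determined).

|AB| ∈ {3}
|BC| ∈ {34}
|AC| ∈ [31, 37]

|AC| ∈ [31, 37]  (≈ [31.0000, 37.0000])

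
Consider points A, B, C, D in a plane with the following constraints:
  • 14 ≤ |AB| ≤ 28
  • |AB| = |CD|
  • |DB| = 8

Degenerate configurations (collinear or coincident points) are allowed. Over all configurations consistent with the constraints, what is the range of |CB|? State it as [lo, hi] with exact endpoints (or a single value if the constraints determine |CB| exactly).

|AB| ∈ [14, 28]
|BD| ∈ {8}
|CD| ∈ [14, 28]
|AD| ∈ [6, 36]
|BC| ∈ [6, 36]
|AC| ∈ [0, 64]

|CB| ∈ [6, 36]  (≈ [6.0000, 36.0000])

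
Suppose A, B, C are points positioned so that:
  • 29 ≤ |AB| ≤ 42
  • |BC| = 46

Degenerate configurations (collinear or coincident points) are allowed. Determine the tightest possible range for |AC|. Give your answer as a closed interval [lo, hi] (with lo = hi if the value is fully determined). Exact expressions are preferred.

|AB| ∈ [29, 42]
|BC| ∈ {46}
|AC| ∈ [4, 88]

|AC| ∈ [4, 88]  (≈ [4.0000, 88.0000])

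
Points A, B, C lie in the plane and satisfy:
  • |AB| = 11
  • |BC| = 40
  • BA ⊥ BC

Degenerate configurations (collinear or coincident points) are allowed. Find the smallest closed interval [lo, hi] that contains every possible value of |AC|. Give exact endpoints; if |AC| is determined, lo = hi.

|AC| = √(1721)  (≈ 41.4849)

|AB| ∈ {11}
|BC| ∈ {40}
|AC| ∈ {√(1721)}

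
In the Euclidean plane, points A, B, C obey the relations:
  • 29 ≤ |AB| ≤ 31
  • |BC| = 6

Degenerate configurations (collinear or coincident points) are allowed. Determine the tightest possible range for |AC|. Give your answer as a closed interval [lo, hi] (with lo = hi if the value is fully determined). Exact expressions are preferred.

|AC| ∈ [23, 37]  (≈ [23.0000, 37.0000])

|AB| ∈ [29, 31]
|BC| ∈ {6}
|AC| ∈ [23, 37]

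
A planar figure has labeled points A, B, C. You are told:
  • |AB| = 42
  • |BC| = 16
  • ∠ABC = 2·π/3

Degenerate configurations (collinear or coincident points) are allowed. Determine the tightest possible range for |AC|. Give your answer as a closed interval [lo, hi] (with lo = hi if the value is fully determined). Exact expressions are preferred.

|AC| = 2·√(673)  (≈ 51.8845)

|AB| ∈ {42}
|BC| ∈ {16}
|AC| ∈ {2·√(673)}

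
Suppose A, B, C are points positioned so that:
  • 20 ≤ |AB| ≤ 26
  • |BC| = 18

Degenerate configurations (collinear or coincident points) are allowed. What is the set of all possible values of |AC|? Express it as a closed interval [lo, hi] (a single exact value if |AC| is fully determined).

|AB| ∈ [20, 26]
|BC| ∈ {18}
|AC| ∈ [2, 44]

|AC| ∈ [2, 44]  (≈ [2.0000, 44.0000])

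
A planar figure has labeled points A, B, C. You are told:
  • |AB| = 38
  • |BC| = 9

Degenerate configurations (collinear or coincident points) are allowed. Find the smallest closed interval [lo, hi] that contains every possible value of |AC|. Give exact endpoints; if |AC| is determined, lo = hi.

|AC| ∈ [29, 47]  (≈ [29.0000, 47.0000])

|AB| ∈ {38}
|BC| ∈ {9}
|AC| ∈ [29, 47]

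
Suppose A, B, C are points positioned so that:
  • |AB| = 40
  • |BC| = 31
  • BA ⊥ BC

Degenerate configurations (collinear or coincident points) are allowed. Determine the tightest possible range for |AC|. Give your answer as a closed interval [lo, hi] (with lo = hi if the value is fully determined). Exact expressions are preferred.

|AC| = √(2561)  (≈ 50.6063)

|AB| ∈ {40}
|BC| ∈ {31}
|AC| ∈ {√(2561)}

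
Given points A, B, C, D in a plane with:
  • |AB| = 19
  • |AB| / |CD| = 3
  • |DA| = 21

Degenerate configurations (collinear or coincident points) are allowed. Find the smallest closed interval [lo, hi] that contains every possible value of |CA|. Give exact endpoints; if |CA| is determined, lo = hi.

|CA| ∈ [44/3, 82/3]  (≈ [14.6667, 27.3333])

|AB| ∈ {19}
|AD| ∈ {21}
|CD| ∈ {19/3}
|BD| ∈ [2, 40]
|AC| ∈ [44/3, 82/3]
|BC| ∈ [0, 139/3]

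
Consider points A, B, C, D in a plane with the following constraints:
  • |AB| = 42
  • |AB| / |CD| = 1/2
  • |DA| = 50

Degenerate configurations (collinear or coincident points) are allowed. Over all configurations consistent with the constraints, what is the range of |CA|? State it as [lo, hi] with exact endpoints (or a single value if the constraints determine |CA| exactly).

|CA| ∈ [34, 134]  (≈ [34.0000, 134.0000])

|AB| ∈ {42}
|AD| ∈ {50}
|CD| ∈ {84}
|BD| ∈ [8, 92]
|AC| ∈ [34, 134]
|BC| ∈ [0, 176]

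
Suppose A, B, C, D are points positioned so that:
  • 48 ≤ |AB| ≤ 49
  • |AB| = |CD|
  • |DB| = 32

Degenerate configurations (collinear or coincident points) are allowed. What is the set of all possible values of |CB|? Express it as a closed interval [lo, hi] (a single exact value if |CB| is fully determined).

|AB| ∈ [48, 49]
|BD| ∈ {32}
|CD| ∈ [48, 49]
|AD| ∈ [16, 81]
|BC| ∈ [16, 81]
|AC| ∈ [0, 130]

|CB| ∈ [16, 81]  (≈ [16.0000, 81.0000])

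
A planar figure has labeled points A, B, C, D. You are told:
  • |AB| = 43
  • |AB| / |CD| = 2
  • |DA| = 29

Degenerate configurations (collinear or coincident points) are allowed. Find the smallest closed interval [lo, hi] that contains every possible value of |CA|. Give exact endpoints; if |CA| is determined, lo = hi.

|AB| ∈ {43}
|AD| ∈ {29}
|CD| ∈ {43/2}
|BD| ∈ [14, 72]
|AC| ∈ [15/2, 101/2]
|BC| ∈ [0, 187/2]

|CA| ∈ [15/2, 101/2]  (≈ [7.5000, 50.5000])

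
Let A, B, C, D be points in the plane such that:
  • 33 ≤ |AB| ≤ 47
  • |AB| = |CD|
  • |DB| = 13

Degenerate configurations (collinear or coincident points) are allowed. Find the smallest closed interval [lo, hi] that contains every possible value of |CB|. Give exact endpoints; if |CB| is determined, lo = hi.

|CB| ∈ [20, 60]  (≈ [20.0000, 60.0000])

|AB| ∈ [33, 47]
|BD| ∈ {13}
|CD| ∈ [33, 47]
|AD| ∈ [20, 60]
|BC| ∈ [20, 60]
|AC| ∈ [0, 107]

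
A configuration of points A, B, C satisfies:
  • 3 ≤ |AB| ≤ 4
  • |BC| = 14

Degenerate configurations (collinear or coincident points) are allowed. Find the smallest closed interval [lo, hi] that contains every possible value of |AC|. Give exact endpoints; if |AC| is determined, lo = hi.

|AC| ∈ [10, 18]  (≈ [10.0000, 18.0000])

|AB| ∈ [3, 4]
|BC| ∈ {14}
|AC| ∈ [10, 18]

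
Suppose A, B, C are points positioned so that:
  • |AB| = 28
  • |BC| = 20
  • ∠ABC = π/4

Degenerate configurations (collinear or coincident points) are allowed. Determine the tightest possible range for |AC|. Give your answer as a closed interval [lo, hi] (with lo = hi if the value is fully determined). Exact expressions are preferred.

|AB| ∈ {28}
|BC| ∈ {20}
|AC| ∈ {4·√(74 - 35·√(2))}

|AC| = 4·√(74 - 35·√(2))  (≈ 19.8000)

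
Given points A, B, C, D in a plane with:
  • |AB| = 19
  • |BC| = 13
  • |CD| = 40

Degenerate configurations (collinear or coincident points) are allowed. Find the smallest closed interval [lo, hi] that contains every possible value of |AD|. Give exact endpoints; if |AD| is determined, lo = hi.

|AB| ∈ {19}
|BC| ∈ {13}
|CD| ∈ {40}
|AC| ∈ [6, 32]
|BD| ∈ [27, 53]
|AD| ∈ [8, 72]

|AD| ∈ [8, 72]  (≈ [8.0000, 72.0000])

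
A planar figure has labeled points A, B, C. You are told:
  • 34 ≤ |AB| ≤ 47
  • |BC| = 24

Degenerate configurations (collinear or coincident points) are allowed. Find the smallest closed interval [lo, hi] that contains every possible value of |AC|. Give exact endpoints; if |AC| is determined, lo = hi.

|AB| ∈ [34, 47]
|BC| ∈ {24}
|AC| ∈ [10, 71]

|AC| ∈ [10, 71]  (≈ [10.0000, 71.0000])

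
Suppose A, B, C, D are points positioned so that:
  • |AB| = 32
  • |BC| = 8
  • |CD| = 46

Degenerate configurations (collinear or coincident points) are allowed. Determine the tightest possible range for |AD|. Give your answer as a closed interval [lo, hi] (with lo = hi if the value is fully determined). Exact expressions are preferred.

|AB| ∈ {32}
|BC| ∈ {8}
|CD| ∈ {46}
|AC| ∈ [24, 40]
|BD| ∈ [38, 54]
|AD| ∈ [6, 86]

|AD| ∈ [6, 86]  (≈ [6.0000, 86.0000])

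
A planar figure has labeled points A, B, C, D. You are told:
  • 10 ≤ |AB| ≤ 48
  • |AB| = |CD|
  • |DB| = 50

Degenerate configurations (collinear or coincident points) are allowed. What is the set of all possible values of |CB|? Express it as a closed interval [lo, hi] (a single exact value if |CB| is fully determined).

|CB| ∈ [2, 98]  (≈ [2.0000, 98.0000])

|AB| ∈ [10, 48]
|BD| ∈ {50}
|CD| ∈ [10, 48]
|AD| ∈ [2, 98]
|BC| ∈ [2, 98]
|AC| ∈ [0, 146]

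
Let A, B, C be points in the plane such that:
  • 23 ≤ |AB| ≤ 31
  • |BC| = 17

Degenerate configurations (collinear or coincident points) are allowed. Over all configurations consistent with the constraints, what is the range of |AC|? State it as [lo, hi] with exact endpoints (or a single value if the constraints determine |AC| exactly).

|AB| ∈ [23, 31]
|BC| ∈ {17}
|AC| ∈ [6, 48]

|AC| ∈ [6, 48]  (≈ [6.0000, 48.0000])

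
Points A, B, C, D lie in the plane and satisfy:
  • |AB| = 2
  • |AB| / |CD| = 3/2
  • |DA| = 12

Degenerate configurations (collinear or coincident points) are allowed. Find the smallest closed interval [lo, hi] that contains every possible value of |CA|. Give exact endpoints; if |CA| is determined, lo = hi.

|CA| ∈ [32/3, 40/3]  (≈ [10.6667, 13.3333])

|AB| ∈ {2}
|AD| ∈ {12}
|CD| ∈ {4/3}
|BD| ∈ [10, 14]
|AC| ∈ [32/3, 40/3]
|BC| ∈ [26/3, 46/3]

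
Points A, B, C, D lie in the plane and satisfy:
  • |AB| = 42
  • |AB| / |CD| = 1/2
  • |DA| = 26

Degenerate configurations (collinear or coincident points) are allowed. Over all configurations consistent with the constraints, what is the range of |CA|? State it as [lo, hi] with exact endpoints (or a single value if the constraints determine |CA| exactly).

|AB| ∈ {42}
|AD| ∈ {26}
|CD| ∈ {84}
|BD| ∈ [16, 68]
|AC| ∈ [58, 110]
|BC| ∈ [16, 152]

|CA| ∈ [58, 110]  (≈ [58.0000, 110.0000])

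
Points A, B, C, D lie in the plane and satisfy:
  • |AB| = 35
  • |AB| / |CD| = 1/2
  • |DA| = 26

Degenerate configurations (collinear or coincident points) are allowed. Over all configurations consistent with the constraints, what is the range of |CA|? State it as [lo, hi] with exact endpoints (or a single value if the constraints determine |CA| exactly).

|CA| ∈ [44, 96]  (≈ [44.0000, 96.0000])

|AB| ∈ {35}
|AD| ∈ {26}
|CD| ∈ {70}
|BD| ∈ [9, 61]
|AC| ∈ [44, 96]
|BC| ∈ [9, 131]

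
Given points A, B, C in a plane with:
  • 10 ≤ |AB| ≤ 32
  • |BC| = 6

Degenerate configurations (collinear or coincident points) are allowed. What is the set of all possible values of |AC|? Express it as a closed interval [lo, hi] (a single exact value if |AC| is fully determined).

|AC| ∈ [4, 38]  (≈ [4.0000, 38.0000])

|AB| ∈ [10, 32]
|BC| ∈ {6}
|AC| ∈ [4, 38]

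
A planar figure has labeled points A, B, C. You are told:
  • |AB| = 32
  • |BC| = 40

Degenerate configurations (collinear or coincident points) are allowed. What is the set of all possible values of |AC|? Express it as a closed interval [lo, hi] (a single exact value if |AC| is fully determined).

|AC| ∈ [8, 72]  (≈ [8.0000, 72.0000])

|AB| ∈ {32}
|BC| ∈ {40}
|AC| ∈ [8, 72]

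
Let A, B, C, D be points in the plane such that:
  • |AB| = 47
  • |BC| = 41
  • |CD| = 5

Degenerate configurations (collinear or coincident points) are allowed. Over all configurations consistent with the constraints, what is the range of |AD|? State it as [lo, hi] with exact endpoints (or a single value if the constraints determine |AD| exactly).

|AD| ∈ [1, 93]  (≈ [1.0000, 93.0000])

|AB| ∈ {47}
|BC| ∈ {41}
|CD| ∈ {5}
|AC| ∈ [6, 88]
|BD| ∈ [36, 46]
|AD| ∈ [1, 93]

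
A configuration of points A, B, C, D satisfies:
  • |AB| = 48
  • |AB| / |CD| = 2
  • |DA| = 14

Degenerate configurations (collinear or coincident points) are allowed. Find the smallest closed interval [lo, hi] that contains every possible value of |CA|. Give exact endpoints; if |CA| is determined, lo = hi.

|AB| ∈ {48}
|AD| ∈ {14}
|CD| ∈ {24}
|BD| ∈ [34, 62]
|AC| ∈ [10, 38]
|BC| ∈ [10, 86]

|CA| ∈ [10, 38]  (≈ [10.0000, 38.0000])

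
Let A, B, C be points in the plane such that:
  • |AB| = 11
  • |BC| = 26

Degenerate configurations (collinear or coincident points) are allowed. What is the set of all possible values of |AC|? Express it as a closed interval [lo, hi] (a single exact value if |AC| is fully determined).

|AB| ∈ {11}
|BC| ∈ {26}
|AC| ∈ [15, 37]

|AC| ∈ [15, 37]  (≈ [15.0000, 37.0000])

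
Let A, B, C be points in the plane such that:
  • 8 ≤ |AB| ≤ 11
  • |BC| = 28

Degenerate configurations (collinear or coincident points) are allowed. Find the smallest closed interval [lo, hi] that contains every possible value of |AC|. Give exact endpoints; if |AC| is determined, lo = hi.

|AC| ∈ [17, 39]  (≈ [17.0000, 39.0000])

|AB| ∈ [8, 11]
|BC| ∈ {28}
|AC| ∈ [17, 39]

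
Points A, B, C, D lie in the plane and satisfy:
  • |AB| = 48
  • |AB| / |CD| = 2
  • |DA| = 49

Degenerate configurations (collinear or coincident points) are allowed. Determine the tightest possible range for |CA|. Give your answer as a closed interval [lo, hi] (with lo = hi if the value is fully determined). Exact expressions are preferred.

|AB| ∈ {48}
|AD| ∈ {49}
|CD| ∈ {24}
|BD| ∈ [1, 97]
|AC| ∈ [25, 73]
|BC| ∈ [0, 121]

|CA| ∈ [25, 73]  (≈ [25.0000, 73.0000])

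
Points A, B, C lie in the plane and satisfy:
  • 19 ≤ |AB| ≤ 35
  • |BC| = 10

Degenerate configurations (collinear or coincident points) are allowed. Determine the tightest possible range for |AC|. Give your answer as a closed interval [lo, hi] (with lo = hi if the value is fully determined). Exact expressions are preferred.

|AC| ∈ [9, 45]  (≈ [9.0000, 45.0000])

|AB| ∈ [19, 35]
|BC| ∈ {10}
|AC| ∈ [9, 45]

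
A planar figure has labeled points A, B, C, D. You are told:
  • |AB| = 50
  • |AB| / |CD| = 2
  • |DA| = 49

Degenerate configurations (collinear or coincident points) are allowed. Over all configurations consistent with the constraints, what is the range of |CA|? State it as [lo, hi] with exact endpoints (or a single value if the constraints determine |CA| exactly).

|CA| ∈ [24, 74]  (≈ [24.0000, 74.0000])

|AB| ∈ {50}
|AD| ∈ {49}
|CD| ∈ {25}
|BD| ∈ [1, 99]
|AC| ∈ [24, 74]
|BC| ∈ [0, 124]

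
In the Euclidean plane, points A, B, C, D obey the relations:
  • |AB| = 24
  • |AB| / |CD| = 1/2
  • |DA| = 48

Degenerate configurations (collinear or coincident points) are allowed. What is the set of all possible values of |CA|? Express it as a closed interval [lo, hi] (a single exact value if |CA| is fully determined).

|CA| ∈ [0, 96]  (≈ [0.0000, 96.0000])

|AB| ∈ {24}
|AD| ∈ {48}
|CD| ∈ {48}
|BD| ∈ [24, 72]
|AC| ∈ [0, 96]
|BC| ∈ [0, 120]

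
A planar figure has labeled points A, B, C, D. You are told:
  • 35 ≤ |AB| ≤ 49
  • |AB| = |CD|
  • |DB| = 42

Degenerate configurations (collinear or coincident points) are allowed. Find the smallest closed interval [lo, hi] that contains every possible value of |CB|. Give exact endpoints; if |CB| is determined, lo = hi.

|CB| ∈ [0, 91]  (≈ [0.0000, 91.0000])

|AB| ∈ [35, 49]
|BD| ∈ {42}
|CD| ∈ [35, 49]
|AD| ∈ [0, 91]
|BC| ∈ [0, 91]
|AC| ∈ [0, 140]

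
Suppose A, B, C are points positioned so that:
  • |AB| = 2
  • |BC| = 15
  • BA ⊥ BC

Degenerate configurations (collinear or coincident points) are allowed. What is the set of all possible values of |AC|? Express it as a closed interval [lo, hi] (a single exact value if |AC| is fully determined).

|AC| = √(229)  (≈ 15.1327)

|AB| ∈ {2}
|BC| ∈ {15}
|AC| ∈ {√(229)}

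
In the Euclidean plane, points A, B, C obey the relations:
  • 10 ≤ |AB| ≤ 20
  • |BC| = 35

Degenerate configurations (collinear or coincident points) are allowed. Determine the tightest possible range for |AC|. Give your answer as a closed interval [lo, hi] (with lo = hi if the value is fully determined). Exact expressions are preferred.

|AC| ∈ [15, 55]  (≈ [15.0000, 55.0000])

|AB| ∈ [10, 20]
|BC| ∈ {35}
|AC| ∈ [15, 55]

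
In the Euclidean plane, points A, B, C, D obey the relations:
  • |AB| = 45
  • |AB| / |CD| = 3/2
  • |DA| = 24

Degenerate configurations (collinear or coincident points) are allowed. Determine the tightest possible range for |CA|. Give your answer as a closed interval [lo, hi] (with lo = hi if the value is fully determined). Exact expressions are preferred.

|AB| ∈ {45}
|AD| ∈ {24}
|CD| ∈ {30}
|BD| ∈ [21, 69]
|AC| ∈ [6, 54]
|BC| ∈ [0, 99]

|CA| ∈ [6, 54]  (≈ [6.0000, 54.0000])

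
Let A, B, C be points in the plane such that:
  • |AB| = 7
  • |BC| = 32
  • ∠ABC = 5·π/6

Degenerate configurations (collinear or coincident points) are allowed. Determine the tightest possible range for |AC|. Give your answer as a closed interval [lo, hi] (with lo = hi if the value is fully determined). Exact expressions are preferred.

|AC| = √(224·√(3) + 1073)  (≈ 38.2228)

|AB| ∈ {7}
|BC| ∈ {32}
|AC| ∈ {√(224·√(3) + 1073)}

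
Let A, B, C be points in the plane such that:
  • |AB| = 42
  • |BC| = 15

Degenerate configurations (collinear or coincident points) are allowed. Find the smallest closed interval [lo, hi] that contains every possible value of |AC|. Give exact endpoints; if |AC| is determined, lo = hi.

|AC| ∈ [27, 57]  (≈ [27.0000, 57.0000])

|AB| ∈ {42}
|BC| ∈ {15}
|AC| ∈ [27, 57]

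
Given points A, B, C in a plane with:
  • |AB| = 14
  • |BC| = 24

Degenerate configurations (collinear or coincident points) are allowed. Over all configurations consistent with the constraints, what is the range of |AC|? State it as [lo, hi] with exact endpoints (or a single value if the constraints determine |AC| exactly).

|AB| ∈ {14}
|BC| ∈ {24}
|AC| ∈ [10, 38]

|AC| ∈ [10, 38]  (≈ [10.0000, 38.0000])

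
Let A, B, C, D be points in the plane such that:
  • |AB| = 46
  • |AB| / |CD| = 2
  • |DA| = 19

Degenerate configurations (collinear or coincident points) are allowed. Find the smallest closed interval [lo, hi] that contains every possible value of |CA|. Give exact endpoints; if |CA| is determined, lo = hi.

|AB| ∈ {46}
|AD| ∈ {19}
|CD| ∈ {23}
|BD| ∈ [27, 65]
|AC| ∈ [4, 42]
|BC| ∈ [4, 88]

|CA| ∈ [4, 42]  (≈ [4.0000, 42.0000])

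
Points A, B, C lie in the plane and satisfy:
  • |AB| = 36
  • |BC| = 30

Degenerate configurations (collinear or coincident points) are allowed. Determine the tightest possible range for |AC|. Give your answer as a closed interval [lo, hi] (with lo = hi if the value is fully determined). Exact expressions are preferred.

|AC| ∈ [6, 66]  (≈ [6.0000, 66.0000])

|AB| ∈ {36}
|BC| ∈ {30}
|AC| ∈ [6, 66]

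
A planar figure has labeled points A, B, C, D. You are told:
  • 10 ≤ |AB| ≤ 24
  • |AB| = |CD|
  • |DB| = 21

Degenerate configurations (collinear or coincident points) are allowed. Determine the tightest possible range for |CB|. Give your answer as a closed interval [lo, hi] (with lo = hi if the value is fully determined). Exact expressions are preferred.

|AB| ∈ [10, 24]
|BD| ∈ {21}
|CD| ∈ [10, 24]
|AD| ∈ [0, 45]
|BC| ∈ [0, 45]
|AC| ∈ [0, 69]

|CB| ∈ [0, 45]  (≈ [0.0000, 45.0000])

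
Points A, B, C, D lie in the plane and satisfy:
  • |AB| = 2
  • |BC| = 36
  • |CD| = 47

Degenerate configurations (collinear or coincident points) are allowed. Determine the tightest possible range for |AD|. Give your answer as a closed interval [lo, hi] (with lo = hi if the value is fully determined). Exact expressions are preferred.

|AD| ∈ [9, 85]  (≈ [9.0000, 85.0000])

|AB| ∈ {2}
|BC| ∈ {36}
|CD| ∈ {47}
|AC| ∈ [34, 38]
|BD| ∈ [11, 83]
|AD| ∈ [9, 85]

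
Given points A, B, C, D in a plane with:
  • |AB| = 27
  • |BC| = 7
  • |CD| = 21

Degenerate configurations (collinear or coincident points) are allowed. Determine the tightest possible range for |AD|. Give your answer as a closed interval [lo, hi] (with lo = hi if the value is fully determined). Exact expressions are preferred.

|AD| ∈ [0, 55]  (≈ [0.0000, 55.0000])

|AB| ∈ {27}
|BC| ∈ {7}
|CD| ∈ {21}
|AC| ∈ [20, 34]
|BD| ∈ [14, 28]
|AD| ∈ [0, 55]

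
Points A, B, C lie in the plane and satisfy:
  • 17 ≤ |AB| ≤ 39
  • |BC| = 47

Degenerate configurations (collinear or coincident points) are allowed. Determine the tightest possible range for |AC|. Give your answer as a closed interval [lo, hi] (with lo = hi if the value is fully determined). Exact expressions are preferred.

|AB| ∈ [17, 39]
|BC| ∈ {47}
|AC| ∈ [8, 86]

|AC| ∈ [8, 86]  (≈ [8.0000, 86.0000])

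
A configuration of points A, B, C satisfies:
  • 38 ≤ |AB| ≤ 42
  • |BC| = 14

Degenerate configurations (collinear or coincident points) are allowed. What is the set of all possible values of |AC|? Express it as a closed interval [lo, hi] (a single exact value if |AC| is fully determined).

|AC| ∈ [24, 56]  (≈ [24.0000, 56.0000])

|AB| ∈ [38, 42]
|BC| ∈ {14}
|AC| ∈ [24, 56]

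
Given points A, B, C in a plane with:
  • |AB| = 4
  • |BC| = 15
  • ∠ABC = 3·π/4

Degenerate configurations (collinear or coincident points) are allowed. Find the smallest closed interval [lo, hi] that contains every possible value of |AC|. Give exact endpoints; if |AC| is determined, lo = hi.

|AC| = √(60·√(2) + 241)  (≈ 18.0514)

|AB| ∈ {4}
|BC| ∈ {15}
|AC| ∈ {√(60·√(2) + 241)}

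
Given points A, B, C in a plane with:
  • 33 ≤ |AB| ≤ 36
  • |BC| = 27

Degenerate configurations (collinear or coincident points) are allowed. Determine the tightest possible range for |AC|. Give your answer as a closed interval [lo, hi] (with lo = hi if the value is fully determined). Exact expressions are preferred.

|AC| ∈ [6, 63]  (≈ [6.0000, 63.0000])

|AB| ∈ [33, 36]
|BC| ∈ {27}
|AC| ∈ [6, 63]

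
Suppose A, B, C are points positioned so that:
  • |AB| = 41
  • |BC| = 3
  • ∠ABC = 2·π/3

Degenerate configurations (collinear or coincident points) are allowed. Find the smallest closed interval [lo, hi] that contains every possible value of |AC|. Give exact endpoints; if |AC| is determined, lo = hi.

|AB| ∈ {41}
|BC| ∈ {3}
|AC| ∈ {7·√(37)}

|AC| = 7·√(37)  (≈ 42.5793)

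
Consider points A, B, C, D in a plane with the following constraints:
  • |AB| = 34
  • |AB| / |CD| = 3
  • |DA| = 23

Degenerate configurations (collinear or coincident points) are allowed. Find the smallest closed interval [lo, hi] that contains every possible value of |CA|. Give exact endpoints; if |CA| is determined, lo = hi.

|CA| ∈ [35/3, 103/3]  (≈ [11.6667, 34.3333])

|AB| ∈ {34}
|AD| ∈ {23}
|CD| ∈ {34/3}
|BD| ∈ [11, 57]
|AC| ∈ [35/3, 103/3]
|BC| ∈ [0, 205/3]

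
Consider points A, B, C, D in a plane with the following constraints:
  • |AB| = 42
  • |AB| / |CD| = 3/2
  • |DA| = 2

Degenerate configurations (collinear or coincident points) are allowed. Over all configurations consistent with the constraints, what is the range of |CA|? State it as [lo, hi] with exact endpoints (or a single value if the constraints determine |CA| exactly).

|CA| ∈ [26, 30]  (≈ [26.0000, 30.0000])

|AB| ∈ {42}
|AD| ∈ {2}
|CD| ∈ {28}
|BD| ∈ [40, 44]
|AC| ∈ [26, 30]
|BC| ∈ [12, 72]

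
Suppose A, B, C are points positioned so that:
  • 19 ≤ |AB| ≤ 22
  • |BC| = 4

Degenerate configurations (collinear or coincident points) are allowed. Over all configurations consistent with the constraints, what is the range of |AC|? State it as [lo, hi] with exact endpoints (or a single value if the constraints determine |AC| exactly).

|AB| ∈ [19, 22]
|BC| ∈ {4}
|AC| ∈ [15, 26]

|AC| ∈ [15, 26]  (≈ [15.0000, 26.0000])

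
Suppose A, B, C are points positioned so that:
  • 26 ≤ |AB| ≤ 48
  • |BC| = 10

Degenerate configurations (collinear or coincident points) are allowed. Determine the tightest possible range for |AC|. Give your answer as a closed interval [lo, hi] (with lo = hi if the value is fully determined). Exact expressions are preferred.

|AB| ∈ [26, 48]
|BC| ∈ {10}
|AC| ∈ [16, 58]

|AC| ∈ [16, 58]  (≈ [16.0000, 58.0000])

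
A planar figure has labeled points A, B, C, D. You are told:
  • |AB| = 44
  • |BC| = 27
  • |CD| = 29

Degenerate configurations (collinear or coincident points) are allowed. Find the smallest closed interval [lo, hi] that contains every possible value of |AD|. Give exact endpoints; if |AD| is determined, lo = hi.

|AD| ∈ [0, 100]  (≈ [0.0000, 100.0000])

|AB| ∈ {44}
|BC| ∈ {27}
|CD| ∈ {29}
|AC| ∈ [17, 71]
|BD| ∈ [2, 56]
|AD| ∈ [0, 100]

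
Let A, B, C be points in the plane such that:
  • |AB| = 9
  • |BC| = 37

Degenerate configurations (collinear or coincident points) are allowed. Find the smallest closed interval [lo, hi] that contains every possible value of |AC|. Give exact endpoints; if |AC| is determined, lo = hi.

|AC| ∈ [28, 46]  (≈ [28.0000, 46.0000])

|AB| ∈ {9}
|BC| ∈ {37}
|AC| ∈ [28, 46]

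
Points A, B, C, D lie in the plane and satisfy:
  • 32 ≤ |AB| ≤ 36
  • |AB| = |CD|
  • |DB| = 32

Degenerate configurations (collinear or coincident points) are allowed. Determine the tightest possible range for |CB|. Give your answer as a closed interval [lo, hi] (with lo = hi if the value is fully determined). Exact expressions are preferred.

|CB| ∈ [0, 68]  (≈ [0.0000, 68.0000])

|AB| ∈ [32, 36]
|BD| ∈ {32}
|CD| ∈ [32, 36]
|AD| ∈ [0, 68]
|BC| ∈ [0, 68]
|AC| ∈ [0, 104]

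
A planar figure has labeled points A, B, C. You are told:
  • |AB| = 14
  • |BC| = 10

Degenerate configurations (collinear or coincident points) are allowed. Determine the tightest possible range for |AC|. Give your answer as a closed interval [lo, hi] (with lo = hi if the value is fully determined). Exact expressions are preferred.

|AC| ∈ [4, 24]  (≈ [4.0000, 24.0000])

|AB| ∈ {14}
|BC| ∈ {10}
|AC| ∈ [4, 24]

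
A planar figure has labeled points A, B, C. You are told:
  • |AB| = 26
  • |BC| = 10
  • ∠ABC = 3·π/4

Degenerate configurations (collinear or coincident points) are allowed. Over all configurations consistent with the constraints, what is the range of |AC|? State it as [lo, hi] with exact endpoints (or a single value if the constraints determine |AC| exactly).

|AB| ∈ {26}
|BC| ∈ {10}
|AC| ∈ {2·√(65·√(2) + 194)}

|AC| = 2·√(65·√(2) + 194)  (≈ 33.8186)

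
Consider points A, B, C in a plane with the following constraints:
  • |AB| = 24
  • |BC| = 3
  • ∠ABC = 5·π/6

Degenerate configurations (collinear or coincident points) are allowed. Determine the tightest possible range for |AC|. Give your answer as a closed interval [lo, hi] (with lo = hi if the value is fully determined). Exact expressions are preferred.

|AB| ∈ {24}
|BC| ∈ {3}
|AC| ∈ {3·√(8·√(3) + 65)}

|AC| = 3·√(8·√(3) + 65)  (≈ 26.6403)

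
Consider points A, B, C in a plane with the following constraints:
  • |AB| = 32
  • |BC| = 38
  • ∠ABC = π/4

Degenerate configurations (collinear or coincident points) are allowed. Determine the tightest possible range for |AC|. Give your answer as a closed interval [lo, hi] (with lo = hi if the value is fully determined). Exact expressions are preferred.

|AC| = 2·√(617 - 304·√(2))  (≈ 27.3554)

|AB| ∈ {32}
|BC| ∈ {38}
|AC| ∈ {2·√(617 - 304·√(2))}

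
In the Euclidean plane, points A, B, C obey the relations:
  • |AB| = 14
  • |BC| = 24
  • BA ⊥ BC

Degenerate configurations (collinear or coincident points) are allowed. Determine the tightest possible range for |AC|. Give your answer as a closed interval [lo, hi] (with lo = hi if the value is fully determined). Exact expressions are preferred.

|AB| ∈ {14}
|BC| ∈ {24}
|AC| ∈ {2·√(193)}

|AC| = 2·√(193)  (≈ 27.7849)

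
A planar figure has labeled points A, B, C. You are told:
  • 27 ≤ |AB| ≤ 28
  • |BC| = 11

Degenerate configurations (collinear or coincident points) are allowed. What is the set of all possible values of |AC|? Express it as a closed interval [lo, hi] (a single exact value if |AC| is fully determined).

|AC| ∈ [16, 39]  (≈ [16.0000, 39.0000])

|AB| ∈ [27, 28]
|BC| ∈ {11}
|AC| ∈ [16, 39]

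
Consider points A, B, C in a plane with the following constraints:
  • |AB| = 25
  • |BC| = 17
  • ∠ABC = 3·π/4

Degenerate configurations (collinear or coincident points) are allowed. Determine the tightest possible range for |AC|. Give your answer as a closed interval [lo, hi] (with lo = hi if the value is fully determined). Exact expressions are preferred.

|AC| = √(425·√(2) + 914)  (≈ 38.9235)

|AB| ∈ {25}
|BC| ∈ {17}
|AC| ∈ {√(425·√(2) + 914)}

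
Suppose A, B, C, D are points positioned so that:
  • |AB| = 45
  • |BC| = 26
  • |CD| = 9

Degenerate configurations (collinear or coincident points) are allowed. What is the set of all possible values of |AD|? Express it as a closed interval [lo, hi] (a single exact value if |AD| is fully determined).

|AD| ∈ [10, 80]  (≈ [10.0000, 80.0000])

|AB| ∈ {45}
|BC| ∈ {26}
|CD| ∈ {9}
|AC| ∈ [19, 71]
|BD| ∈ [17, 35]
|AD| ∈ [10, 80]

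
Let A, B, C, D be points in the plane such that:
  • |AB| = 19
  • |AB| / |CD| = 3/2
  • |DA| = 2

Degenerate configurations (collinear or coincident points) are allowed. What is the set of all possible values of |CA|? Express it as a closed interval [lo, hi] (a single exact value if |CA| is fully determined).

|CA| ∈ [32/3, 44/3]  (≈ [10.6667, 14.6667])

|AB| ∈ {19}
|AD| ∈ {2}
|CD| ∈ {38/3}
|BD| ∈ [17, 21]
|AC| ∈ [32/3, 44/3]
|BC| ∈ [13/3, 101/3]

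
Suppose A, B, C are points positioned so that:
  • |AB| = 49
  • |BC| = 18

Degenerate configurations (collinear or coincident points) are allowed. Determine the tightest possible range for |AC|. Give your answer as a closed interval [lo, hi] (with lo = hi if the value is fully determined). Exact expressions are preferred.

|AC| ∈ [31, 67]  (≈ [31.0000, 67.0000])

|AB| ∈ {49}
|BC| ∈ {18}
|AC| ∈ [31, 67]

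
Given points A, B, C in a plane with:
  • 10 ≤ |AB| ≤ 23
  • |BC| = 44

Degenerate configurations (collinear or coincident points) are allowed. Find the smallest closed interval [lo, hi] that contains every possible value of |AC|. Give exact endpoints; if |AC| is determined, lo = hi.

|AB| ∈ [10, 23]
|BC| ∈ {44}
|AC| ∈ [21, 67]

|AC| ∈ [21, 67]  (≈ [21.0000, 67.0000])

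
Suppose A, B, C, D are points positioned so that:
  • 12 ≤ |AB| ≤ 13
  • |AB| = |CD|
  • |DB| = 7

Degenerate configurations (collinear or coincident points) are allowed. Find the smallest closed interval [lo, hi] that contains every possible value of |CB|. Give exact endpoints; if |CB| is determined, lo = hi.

|CB| ∈ [5, 20]  (≈ [5.0000, 20.0000])

|AB| ∈ [12, 13]
|BD| ∈ {7}
|CD| ∈ [12, 13]
|AD| ∈ [5, 20]
|BC| ∈ [5, 20]
|AC| ∈ [0, 33]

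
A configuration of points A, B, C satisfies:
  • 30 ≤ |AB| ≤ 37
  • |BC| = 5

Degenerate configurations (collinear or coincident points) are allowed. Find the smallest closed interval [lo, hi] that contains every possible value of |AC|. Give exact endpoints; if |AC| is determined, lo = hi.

|AB| ∈ [30, 37]
|BC| ∈ {5}
|AC| ∈ [25, 42]

|AC| ∈ [25, 42]  (≈ [25.0000, 42.0000])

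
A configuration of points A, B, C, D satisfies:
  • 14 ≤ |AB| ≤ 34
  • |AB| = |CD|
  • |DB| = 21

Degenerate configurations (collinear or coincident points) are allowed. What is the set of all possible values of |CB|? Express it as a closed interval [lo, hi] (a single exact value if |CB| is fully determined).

|AB| ∈ [14, 34]
|BD| ∈ {21}
|CD| ∈ [14, 34]
|AD| ∈ [0, 55]
|BC| ∈ [0, 55]
|AC| ∈ [0, 89]

|CB| ∈ [0, 55]  (≈ [0.0000, 55.0000])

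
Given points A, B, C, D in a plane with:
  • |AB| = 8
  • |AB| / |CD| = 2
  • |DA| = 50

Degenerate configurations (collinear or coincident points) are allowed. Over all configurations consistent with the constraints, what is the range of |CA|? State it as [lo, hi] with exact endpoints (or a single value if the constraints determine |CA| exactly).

|CA| ∈ [46, 54]  (≈ [46.0000, 54.0000])

|AB| ∈ {8}
|AD| ∈ {50}
|CD| ∈ {4}
|BD| ∈ [42, 58]
|AC| ∈ [46, 54]
|BC| ∈ [38, 62]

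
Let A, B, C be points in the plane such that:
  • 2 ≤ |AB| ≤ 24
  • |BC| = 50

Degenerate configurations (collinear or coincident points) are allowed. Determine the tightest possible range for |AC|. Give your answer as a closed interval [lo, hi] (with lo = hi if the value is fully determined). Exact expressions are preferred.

|AC| ∈ [26, 74]  (≈ [26.0000, 74.0000])

|AB| ∈ [2, 24]
|BC| ∈ {50}
|AC| ∈ [26, 74]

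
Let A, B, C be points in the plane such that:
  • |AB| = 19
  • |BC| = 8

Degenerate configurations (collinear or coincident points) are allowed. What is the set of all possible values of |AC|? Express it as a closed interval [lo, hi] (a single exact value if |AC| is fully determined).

|AC| ∈ [11, 27]  (≈ [11.0000, 27.0000])

|AB| ∈ {19}
|BC| ∈ {8}
|AC| ∈ [11, 27]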